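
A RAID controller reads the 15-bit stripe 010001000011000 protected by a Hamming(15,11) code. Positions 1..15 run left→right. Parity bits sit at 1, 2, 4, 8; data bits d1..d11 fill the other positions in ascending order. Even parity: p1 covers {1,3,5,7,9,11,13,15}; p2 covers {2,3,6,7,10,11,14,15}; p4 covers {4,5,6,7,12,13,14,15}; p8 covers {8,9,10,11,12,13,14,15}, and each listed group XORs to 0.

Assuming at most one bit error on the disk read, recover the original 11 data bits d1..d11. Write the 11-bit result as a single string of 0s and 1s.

10100011000

s1 (pos 1,3,5,7,9,11,13,15): 0⊕0⊕0⊕0⊕0⊕1⊕0⊕0 = 1
s2 (pos 2,3,6,7,10,11,14,15): 1⊕0⊕1⊕0⊕0⊕1⊕0⊕0 = 1
s4 (pos 4,5,6,7,12,13,14,15): 0⊕0⊕1⊕0⊕1⊕0⊕0⊕0 = 0
s8 (pos 8,9,10,11,12,13,14,15): 0⊕0⊕0⊕1⊕1⊕0⊕0⊕0 = 0
Syndrome s8…s1 = 0011 → error at position 3.
Flip position 3: 010001000011000 → 011001000011000
Read data bits from positions 3,5,6,7,9,10,11,12,13,14,15: 10100011000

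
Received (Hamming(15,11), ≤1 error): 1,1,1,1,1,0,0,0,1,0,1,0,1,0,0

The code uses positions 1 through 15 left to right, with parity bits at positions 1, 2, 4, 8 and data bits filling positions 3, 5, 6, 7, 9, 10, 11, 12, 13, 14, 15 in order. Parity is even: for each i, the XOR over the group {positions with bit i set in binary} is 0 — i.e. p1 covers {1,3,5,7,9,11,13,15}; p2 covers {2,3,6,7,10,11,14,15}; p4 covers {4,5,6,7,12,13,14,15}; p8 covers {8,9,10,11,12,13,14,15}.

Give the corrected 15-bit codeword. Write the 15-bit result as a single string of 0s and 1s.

111110001010110

s1 (pos 1,3,5,7,9,11,13,15): 1⊕1⊕1⊕0⊕1⊕1⊕1⊕0 = 0
s2 (pos 2,3,6,7,10,11,14,15): 1⊕1⊕0⊕0⊕0⊕1⊕0⊕0 = 1
s4 (pos 4,5,6,7,12,13,14,15): 1⊕1⊕0⊕0⊕0⊕1⊕0⊕0 = 1
s8 (pos 8,9,10,11,12,13,14,15): 0⊕1⊕0⊕1⊕0⊕1⊕0⊕0 = 1
Syndrome s8…s1 = 1110 → error at position 14.
Flip position 14: 111110001010100 → 111110001010110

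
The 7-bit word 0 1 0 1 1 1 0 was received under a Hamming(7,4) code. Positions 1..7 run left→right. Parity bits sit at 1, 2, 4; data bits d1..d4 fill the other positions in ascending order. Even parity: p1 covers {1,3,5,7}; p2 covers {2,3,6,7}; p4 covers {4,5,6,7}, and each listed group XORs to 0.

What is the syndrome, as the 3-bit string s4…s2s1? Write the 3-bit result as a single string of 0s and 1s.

101

s1 (pos 1,3,5,7): 0⊕0⊕1⊕0 = 1
s2 (pos 2,3,6,7): 1⊕0⊕1⊕0 = 0
s4 (pos 4,5,6,7): 1⊕1⊕1⊕0 = 1
Syndrome s4…s1 = 101 → error at position 5.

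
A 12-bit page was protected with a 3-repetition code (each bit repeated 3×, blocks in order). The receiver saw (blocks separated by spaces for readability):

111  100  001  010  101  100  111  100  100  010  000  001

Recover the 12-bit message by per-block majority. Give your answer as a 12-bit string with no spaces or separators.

Block 1 (111): 3 ones → 1
Block 2 (100): 1 one → 0
Block 3 (001): 1 one → 0
Block 4 (010): 1 one → 0
Block 5 (101): 2 ones → 1
Block 6 (100): 1 one → 0
Block 7 (111): 3 ones → 1
Block 8 (100): 1 one → 0
Block 9 (100): 1 one → 0
Block 10 (010): 1 one → 0
Block 11 (000): 0 ones → 0
Block 12 (001): 1 one → 0

100010100000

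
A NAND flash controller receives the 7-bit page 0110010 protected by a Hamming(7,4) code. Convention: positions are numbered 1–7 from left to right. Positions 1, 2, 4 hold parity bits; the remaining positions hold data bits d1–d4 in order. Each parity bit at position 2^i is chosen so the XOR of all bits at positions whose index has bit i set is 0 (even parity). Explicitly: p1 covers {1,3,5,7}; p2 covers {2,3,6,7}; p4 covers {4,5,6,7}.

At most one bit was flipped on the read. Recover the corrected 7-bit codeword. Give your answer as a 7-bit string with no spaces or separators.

0110011

s1 (pos 1,3,5,7): 0⊕1⊕0⊕0 = 1
s2 (pos 2,3,6,7): 1⊕1⊕1⊕0 = 1
s4 (pos 4,5,6,7): 0⊕0⊕1⊕0 = 1
Syndrome s4…s1 = 111 → error at position 7.
Flip position 7: 0110010 → 0110011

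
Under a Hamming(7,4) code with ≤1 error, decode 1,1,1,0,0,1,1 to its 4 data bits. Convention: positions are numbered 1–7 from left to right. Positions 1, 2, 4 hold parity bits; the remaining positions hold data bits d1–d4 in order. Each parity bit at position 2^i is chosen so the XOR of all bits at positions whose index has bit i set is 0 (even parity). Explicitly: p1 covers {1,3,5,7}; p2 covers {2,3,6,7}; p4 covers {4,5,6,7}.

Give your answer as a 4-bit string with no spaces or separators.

1011

s1 (pos 1,3,5,7): 1⊕1⊕0⊕1 = 1
s2 (pos 2,3,6,7): 1⊕1⊕1⊕1 = 0
s4 (pos 4,5,6,7): 0⊕0⊕1⊕1 = 0
Syndrome s4…s1 = 001 → error at position 1.
Flip position 1: 1110011 → 0110011
Read data bits from positions 3,5,6,7: 1011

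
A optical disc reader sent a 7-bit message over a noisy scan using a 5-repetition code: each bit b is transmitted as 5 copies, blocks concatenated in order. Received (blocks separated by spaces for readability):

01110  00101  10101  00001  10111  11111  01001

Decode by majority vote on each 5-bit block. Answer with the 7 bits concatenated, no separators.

Block 1 (01110): 3 ones → 1
Block 2 (00101): 2 ones → 0
Block 3 (10101): 3 ones → 1
Block 4 (00001): 1 one → 0
Block 5 (10111): 4 ones → 1
Block 6 (11111): 5 ones → 1
Block 7 (01001): 2 ones → 0

1010110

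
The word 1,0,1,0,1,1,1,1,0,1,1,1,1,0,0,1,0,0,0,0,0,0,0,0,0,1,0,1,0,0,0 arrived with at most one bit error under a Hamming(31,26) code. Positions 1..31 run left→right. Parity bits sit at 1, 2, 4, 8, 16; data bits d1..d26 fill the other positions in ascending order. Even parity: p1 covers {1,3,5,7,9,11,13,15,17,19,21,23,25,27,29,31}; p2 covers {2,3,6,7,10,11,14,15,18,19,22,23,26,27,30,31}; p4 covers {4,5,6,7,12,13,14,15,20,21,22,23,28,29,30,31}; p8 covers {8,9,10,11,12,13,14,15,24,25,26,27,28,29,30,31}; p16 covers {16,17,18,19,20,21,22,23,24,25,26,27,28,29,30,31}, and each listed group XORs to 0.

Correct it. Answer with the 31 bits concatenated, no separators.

s1 (pos 1,3,5,7,9,11,13,15,17,19,21,23,25,27,29,31): 1⊕1⊕1⊕1⊕0⊕1⊕1⊕0⊕0⊕0⊕0⊕0⊕0⊕0⊕0⊕0 = 0
s2 (pos 2,3,6,7,10,11,14,15,18,19,22,23,26,27,30,31): 0⊕1⊕1⊕1⊕1⊕1⊕0⊕0⊕0⊕0⊕0⊕0⊕1⊕0⊕0⊕0 = 0
s4 (pos 4,5,6,7,12,13,14,15,20,21,22,23,28,29,30,31): 0⊕1⊕1⊕1⊕1⊕1⊕0⊕0⊕0⊕0⊕0⊕0⊕1⊕0⊕0⊕0 = 0
s8 (pos 8,9,10,11,12,13,14,15,24,25,26,27,28,29,30,31): 1⊕0⊕1⊕1⊕1⊕1⊕0⊕0⊕0⊕0⊕1⊕0⊕1⊕0⊕0⊕0 = 1
s16 (pos 16,17,18,19,20,21,22,23,24,25,26,27,28,29,30,31): 1⊕0⊕0⊕0⊕0⊕0⊕0⊕0⊕0⊕0⊕1⊕0⊕1⊕0⊕0⊕0 = 1
Syndrome s16…s1 = 11000 → error at position 24.
Flip position 24: 1010111101111001000000000101000 → 1010111101111001000000010101000

1010111101111001000000010101000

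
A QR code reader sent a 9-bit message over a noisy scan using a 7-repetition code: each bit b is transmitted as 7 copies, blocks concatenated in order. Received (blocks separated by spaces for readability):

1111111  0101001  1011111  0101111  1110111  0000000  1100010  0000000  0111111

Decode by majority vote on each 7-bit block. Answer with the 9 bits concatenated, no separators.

101110001

Block 1 (1111111): 7 ones → 1
Block 2 (0101001): 3 ones → 0
Block 3 (1011111): 6 ones → 1
Block 4 (0101111): 5 ones → 1
Block 5 (1110111): 6 ones → 1
Block 6 (0000000): 0 ones → 0
Block 7 (1100010): 3 ones → 0
Block 8 (0000000): 0 ones → 0
Block 9 (0111111): 6 ones → 1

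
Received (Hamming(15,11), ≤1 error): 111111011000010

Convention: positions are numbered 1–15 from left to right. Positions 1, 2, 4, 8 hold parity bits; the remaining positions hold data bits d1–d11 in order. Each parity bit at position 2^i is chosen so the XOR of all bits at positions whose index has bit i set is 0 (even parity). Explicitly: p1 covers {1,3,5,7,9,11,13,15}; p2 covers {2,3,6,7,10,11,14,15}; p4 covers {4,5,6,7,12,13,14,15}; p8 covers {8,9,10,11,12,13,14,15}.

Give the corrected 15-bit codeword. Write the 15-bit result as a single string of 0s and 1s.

111111001000010

s1 (pos 1,3,5,7,9,11,13,15): 1⊕1⊕1⊕0⊕1⊕0⊕0⊕0 = 0
s2 (pos 2,3,6,7,10,11,14,15): 1⊕1⊕1⊕0⊕0⊕0⊕1⊕0 = 0
s4 (pos 4,5,6,7,12,13,14,15): 1⊕1⊕1⊕0⊕0⊕0⊕1⊕0 = 0
s8 (pos 8,9,10,11,12,13,14,15): 1⊕1⊕0⊕0⊕0⊕0⊕1⊕0 = 1
Syndrome s8…s1 = 1000 → error at position 8.
Flip position 8: 111111011000010 → 111111001000010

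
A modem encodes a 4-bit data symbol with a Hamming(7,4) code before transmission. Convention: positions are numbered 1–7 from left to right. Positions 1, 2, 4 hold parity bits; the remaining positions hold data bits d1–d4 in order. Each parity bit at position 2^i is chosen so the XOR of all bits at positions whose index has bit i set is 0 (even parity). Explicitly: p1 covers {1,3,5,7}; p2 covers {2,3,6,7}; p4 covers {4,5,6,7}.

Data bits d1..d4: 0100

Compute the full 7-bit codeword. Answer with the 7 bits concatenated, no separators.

Place data at non-parity positions: p1 p2 0 p4 1 0 0
p1 (pos 1,3,5,7): XOR of data positions = 0⊕1⊕0 = 1
p2 (pos 2,3,6,7): XOR of data positions = 0⊕0⊕0 = 0
p4 (pos 4,5,6,7): XOR of data positions = 1⊕0⊕0 = 1
Codeword: 1001100

1001100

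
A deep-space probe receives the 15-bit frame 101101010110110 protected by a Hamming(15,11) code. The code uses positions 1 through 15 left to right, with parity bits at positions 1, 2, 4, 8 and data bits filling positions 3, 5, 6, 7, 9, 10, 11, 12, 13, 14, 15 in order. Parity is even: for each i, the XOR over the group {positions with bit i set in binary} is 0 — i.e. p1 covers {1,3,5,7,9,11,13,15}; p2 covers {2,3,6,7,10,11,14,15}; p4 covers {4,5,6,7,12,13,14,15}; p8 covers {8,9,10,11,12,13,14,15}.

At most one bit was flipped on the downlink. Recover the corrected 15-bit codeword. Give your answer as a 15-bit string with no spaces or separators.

101101010010110

s1 (pos 1,3,5,7,9,11,13,15): 1⊕1⊕0⊕0⊕0⊕1⊕1⊕0 = 0
s2 (pos 2,3,6,7,10,11,14,15): 0⊕1⊕1⊕0⊕1⊕1⊕1⊕0 = 1
s4 (pos 4,5,6,7,12,13,14,15): 1⊕0⊕1⊕0⊕0⊕1⊕1⊕0 = 0
s8 (pos 8,9,10,11,12,13,14,15): 1⊕0⊕1⊕1⊕0⊕1⊕1⊕0 = 1
Syndrome s8…s1 = 1010 → error at position 10.
Flip position 10: 101101010110110 → 101101010010110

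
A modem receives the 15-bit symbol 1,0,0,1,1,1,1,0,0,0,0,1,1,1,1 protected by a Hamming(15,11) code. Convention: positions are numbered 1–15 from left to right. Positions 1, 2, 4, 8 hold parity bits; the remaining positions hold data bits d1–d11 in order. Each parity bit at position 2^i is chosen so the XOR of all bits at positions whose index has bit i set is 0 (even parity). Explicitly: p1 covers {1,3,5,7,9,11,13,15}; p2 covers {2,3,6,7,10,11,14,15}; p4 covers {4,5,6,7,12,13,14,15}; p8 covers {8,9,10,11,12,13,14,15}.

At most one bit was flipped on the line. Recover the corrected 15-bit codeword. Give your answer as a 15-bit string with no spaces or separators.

s1 (pos 1,3,5,7,9,11,13,15): 1⊕0⊕1⊕1⊕0⊕0⊕1⊕1 = 1
s2 (pos 2,3,6,7,10,11,14,15): 0⊕0⊕1⊕1⊕0⊕0⊕1⊕1 = 0
s4 (pos 4,5,6,7,12,13,14,15): 1⊕1⊕1⊕1⊕1⊕1⊕1⊕1 = 0
s8 (pos 8,9,10,11,12,13,14,15): 0⊕0⊕0⊕0⊕1⊕1⊕1⊕1 = 0
Syndrome s8…s1 = 0001 → error at position 1.
Flip position 1: 100111100001111 → 000111100001111

000111100001111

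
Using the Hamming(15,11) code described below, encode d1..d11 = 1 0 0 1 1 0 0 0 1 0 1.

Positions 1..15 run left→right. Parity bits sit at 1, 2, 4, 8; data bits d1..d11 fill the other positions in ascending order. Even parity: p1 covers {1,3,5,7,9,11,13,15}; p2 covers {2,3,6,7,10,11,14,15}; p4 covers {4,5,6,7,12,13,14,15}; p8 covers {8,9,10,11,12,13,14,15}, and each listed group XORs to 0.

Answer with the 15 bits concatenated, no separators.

111100111000101

Place data at non-parity positions: p1 p2 1 p4 0 0 1 p8 1 0 0 0 1 0 1
p1 (pos 1,3,5,7,9,11,13,15): XOR of data positions = 1⊕0⊕1⊕1⊕0⊕1⊕1 = 1
p2 (pos 2,3,6,7,10,11,14,15): XOR of data positions = 1⊕0⊕1⊕0⊕0⊕0⊕1 = 1
p4 (pos 4,5,6,7,12,13,14,15): XOR of data positions = 0⊕0⊕1⊕0⊕1⊕0⊕1 = 1
p8 (pos 8,9,10,11,12,13,14,15): XOR of data positions = 1⊕0⊕0⊕0⊕1⊕0⊕1 = 1
Codeword: 111100111000101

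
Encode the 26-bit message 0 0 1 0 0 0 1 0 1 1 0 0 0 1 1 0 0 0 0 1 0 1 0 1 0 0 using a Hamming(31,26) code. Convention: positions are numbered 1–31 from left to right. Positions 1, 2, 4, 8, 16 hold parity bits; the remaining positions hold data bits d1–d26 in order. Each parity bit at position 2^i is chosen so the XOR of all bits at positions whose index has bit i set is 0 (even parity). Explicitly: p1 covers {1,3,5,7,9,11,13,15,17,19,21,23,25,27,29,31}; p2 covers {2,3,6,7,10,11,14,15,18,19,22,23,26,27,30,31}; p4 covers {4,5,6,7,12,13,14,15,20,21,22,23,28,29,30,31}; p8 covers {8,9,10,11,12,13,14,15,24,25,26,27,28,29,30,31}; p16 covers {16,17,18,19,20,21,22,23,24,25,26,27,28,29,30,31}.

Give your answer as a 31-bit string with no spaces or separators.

0101010000101101001100001010100

Place data at non-parity positions: p1 p2 0 p4 0 1 0 p8 0 0 1 0 1 1 0 p16 0 0 1 1 0 0 0 0 1 0 1 0 1 0 0
p1 (pos 1,3,5,7,9,11,13,15,17,19,21,23,25,27,29,31): XOR of data positions = 0⊕0⊕0⊕0⊕1⊕1⊕0⊕0⊕1⊕0⊕0⊕1⊕1⊕1⊕0 = 0
p2 (pos 2,3,6,7,10,11,14,15,18,19,22,23,26,27,30,31): XOR of data positions = 0⊕1⊕0⊕0⊕1⊕1⊕0⊕0⊕1⊕0⊕0⊕0⊕1⊕0⊕0 = 1
p4 (pos 4,5,6,7,12,13,14,15,20,21,22,23,28,29,30,31): XOR of data positions = 0⊕1⊕0⊕0⊕1⊕1⊕0⊕1⊕0⊕0⊕0⊕0⊕1⊕0⊕0 = 1
p8 (pos 8,9,10,11,12,13,14,15,24,25,26,27,28,29,30,31): XOR of data positions = 0⊕0⊕1⊕0⊕1⊕1⊕0⊕0⊕1⊕0⊕1⊕0⊕1⊕0⊕0 = 0
p16 (pos 16,17,18,19,20,21,22,23,24,25,26,27,28,29,30,31): XOR of data positions = 0⊕0⊕1⊕1⊕0⊕0⊕0⊕0⊕1⊕0⊕1⊕0⊕1⊕0⊕0 = 1
Codeword: 0101010000101101001100001010100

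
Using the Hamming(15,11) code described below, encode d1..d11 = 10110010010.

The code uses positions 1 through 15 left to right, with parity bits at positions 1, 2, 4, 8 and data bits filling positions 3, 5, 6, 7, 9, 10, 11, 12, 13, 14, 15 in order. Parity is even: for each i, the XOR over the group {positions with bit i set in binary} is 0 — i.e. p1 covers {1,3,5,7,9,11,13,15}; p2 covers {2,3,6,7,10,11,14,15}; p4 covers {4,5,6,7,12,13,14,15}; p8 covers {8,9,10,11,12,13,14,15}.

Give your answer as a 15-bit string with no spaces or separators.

Place data at non-parity positions: p1 p2 1 p4 0 1 1 p8 0 0 1 0 0 1 0
p1 (pos 1,3,5,7,9,11,13,15): XOR of data positions = 1⊕0⊕1⊕0⊕1⊕0⊕0 = 1
p2 (pos 2,3,6,7,10,11,14,15): XOR of data positions = 1⊕1⊕1⊕0⊕1⊕1⊕0 = 1
p4 (pos 4,5,6,7,12,13,14,15): XOR of data positions = 0⊕1⊕1⊕0⊕0⊕1⊕0 = 1
p8 (pos 8,9,10,11,12,13,14,15): XOR of data positions = 0⊕0⊕1⊕0⊕0⊕1⊕0 = 0
Codeword: 111101100010010

111101100010010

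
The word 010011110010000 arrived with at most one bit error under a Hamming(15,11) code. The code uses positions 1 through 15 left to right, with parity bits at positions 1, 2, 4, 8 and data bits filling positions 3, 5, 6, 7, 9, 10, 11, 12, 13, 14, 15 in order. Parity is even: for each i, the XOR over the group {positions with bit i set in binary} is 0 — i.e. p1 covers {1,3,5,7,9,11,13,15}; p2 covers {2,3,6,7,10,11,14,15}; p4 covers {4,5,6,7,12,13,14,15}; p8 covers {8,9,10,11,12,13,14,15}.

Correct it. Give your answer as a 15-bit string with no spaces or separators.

010001110010000

s1 (pos 1,3,5,7,9,11,13,15): 0⊕0⊕1⊕1⊕0⊕1⊕0⊕0 = 1
s2 (pos 2,3,6,7,10,11,14,15): 1⊕0⊕1⊕1⊕0⊕1⊕0⊕0 = 0
s4 (pos 4,5,6,7,12,13,14,15): 0⊕1⊕1⊕1⊕0⊕0⊕0⊕0 = 1
s8 (pos 8,9,10,11,12,13,14,15): 1⊕0⊕0⊕1⊕0⊕0⊕0⊕0 = 0
Syndrome s8…s1 = 0101 → error at position 5.
Flip position 5: 010011110010000 → 010001110010000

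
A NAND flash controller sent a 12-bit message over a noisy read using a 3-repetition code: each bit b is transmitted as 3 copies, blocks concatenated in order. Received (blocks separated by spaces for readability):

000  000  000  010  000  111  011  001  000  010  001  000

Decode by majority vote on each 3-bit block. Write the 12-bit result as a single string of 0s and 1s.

Block 1 (000): 0 ones → 0
Block 2 (000): 0 ones → 0
Block 3 (000): 0 ones → 0
Block 4 (010): 1 one → 0
Block 5 (000): 0 ones → 0
Block 6 (111): 3 ones → 1
Block 7 (011): 2 ones → 1
Block 8 (001): 1 one → 0
Block 9 (000): 0 ones → 0
Block 10 (010): 1 one → 0
Block 11 (001): 1 one → 0
Block 12 (000): 0 ones → 0

000001100000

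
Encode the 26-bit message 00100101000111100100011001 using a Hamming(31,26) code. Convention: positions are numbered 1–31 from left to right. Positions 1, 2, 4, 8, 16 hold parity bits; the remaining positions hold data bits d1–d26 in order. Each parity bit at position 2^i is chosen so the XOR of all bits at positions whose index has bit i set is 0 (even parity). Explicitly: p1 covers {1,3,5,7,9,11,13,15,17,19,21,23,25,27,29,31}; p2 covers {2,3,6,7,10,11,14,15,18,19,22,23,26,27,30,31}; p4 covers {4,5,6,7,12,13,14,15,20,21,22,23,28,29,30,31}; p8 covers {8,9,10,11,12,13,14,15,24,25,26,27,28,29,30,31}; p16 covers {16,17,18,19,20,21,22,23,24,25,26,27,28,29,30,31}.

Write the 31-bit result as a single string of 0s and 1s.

Place data at non-parity positions: p1 p2 0 p4 0 1 0 p8 0 1 0 1 0 0 0 p16 1 1 1 1 0 0 1 0 0 0 1 1 0 0 1
p1 (pos 1,3,5,7,9,11,13,15,17,19,21,23,25,27,29,31): XOR of data positions = 0⊕0⊕0⊕0⊕0⊕0⊕0⊕1⊕1⊕0⊕1⊕0⊕1⊕0⊕1 = 1
p2 (pos 2,3,6,7,10,11,14,15,18,19,22,23,26,27,30,31): XOR of data positions = 0⊕1⊕0⊕1⊕0⊕0⊕0⊕1⊕1⊕0⊕1⊕0⊕1⊕0⊕1 = 1
p4 (pos 4,5,6,7,12,13,14,15,20,21,22,23,28,29,30,31): XOR of data positions = 0⊕1⊕0⊕1⊕0⊕0⊕0⊕1⊕0⊕0⊕1⊕1⊕0⊕0⊕1 = 0
p8 (pos 8,9,10,11,12,13,14,15,24,25,26,27,28,29,30,31): XOR of data positions = 0⊕1⊕0⊕1⊕0⊕0⊕0⊕0⊕0⊕0⊕1⊕1⊕0⊕0⊕1 = 1
p16 (pos 16,17,18,19,20,21,22,23,24,25,26,27,28,29,30,31): XOR of data positions = 1⊕1⊕1⊕1⊕0⊕0⊕1⊕0⊕0⊕0⊕1⊕1⊕0⊕0⊕1 = 0
Codeword: 1100010101010000111100100011001

1100010101010000111100100011001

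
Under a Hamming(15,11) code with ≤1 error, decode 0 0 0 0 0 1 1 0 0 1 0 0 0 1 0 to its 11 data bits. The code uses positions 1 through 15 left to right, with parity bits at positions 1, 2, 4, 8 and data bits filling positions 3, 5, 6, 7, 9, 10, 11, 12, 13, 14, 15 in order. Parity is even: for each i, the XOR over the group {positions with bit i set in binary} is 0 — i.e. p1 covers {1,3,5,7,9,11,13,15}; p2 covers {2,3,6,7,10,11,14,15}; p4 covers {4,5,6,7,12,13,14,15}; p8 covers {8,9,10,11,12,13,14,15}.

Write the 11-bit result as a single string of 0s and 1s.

01110100010

s1 (pos 1,3,5,7,9,11,13,15): 0⊕0⊕0⊕1⊕0⊕0⊕0⊕0 = 1
s2 (pos 2,3,6,7,10,11,14,15): 0⊕0⊕1⊕1⊕1⊕0⊕1⊕0 = 0
s4 (pos 4,5,6,7,12,13,14,15): 0⊕0⊕1⊕1⊕0⊕0⊕1⊕0 = 1
s8 (pos 8,9,10,11,12,13,14,15): 0⊕0⊕1⊕0⊕0⊕0⊕1⊕0 = 0
Syndrome s8…s1 = 0101 → error at position 5.
Flip position 5: 000001100100010 → 000011100100010
Read data bits from positions 3,5,6,7,9,10,11,12,13,14,15: 01110100010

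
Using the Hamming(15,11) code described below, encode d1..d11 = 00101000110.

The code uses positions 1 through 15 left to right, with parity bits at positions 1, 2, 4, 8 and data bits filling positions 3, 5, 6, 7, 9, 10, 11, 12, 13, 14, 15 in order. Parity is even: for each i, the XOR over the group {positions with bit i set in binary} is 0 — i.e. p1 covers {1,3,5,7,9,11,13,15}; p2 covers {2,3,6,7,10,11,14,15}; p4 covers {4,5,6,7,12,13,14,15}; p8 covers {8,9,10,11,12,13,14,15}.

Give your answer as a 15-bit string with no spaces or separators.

Place data at non-parity positions: p1 p2 0 p4 0 1 0 p8 1 0 0 0 1 1 0
p1 (pos 1,3,5,7,9,11,13,15): XOR of data positions = 0⊕0⊕0⊕1⊕0⊕1⊕0 = 0
p2 (pos 2,3,6,7,10,11,14,15): XOR of data positions = 0⊕1⊕0⊕0⊕0⊕1⊕0 = 0
p4 (pos 4,5,6,7,12,13,14,15): XOR of data positions = 0⊕1⊕0⊕0⊕1⊕1⊕0 = 1
p8 (pos 8,9,10,11,12,13,14,15): XOR of data positions = 1⊕0⊕0⊕0⊕1⊕1⊕0 = 1
Codeword: 000101011000110

000101011000110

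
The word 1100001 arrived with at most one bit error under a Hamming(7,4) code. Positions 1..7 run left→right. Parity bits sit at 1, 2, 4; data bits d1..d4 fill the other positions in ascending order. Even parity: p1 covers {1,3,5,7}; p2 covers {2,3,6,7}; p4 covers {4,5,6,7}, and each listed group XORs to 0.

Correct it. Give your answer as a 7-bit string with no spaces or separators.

s1 (pos 1,3,5,7): 1⊕0⊕0⊕1 = 0
s2 (pos 2,3,6,7): 1⊕0⊕0⊕1 = 0
s4 (pos 4,5,6,7): 0⊕0⊕0⊕1 = 1
Syndrome s4…s1 = 100 → error at position 4.
Flip position 4: 1100001 → 1101001

1101001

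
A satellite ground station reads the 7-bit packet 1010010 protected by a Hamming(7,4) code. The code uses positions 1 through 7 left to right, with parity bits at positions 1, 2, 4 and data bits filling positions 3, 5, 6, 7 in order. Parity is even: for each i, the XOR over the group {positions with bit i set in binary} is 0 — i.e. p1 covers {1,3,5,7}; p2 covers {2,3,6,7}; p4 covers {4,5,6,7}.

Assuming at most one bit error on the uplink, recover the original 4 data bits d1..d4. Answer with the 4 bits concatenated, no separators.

1010

s1 (pos 1,3,5,7): 1⊕1⊕0⊕0 = 0
s2 (pos 2,3,6,7): 0⊕1⊕1⊕0 = 0
s4 (pos 4,5,6,7): 0⊕0⊕1⊕0 = 1
Syndrome s4…s1 = 100 → error at position 4.
Flip position 4: 1010010 → 1011010
Read data bits from positions 3,5,6,7: 1010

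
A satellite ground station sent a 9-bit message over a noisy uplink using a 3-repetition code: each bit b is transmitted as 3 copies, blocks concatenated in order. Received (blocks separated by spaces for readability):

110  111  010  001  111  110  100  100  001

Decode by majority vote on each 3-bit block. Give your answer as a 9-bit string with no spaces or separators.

110011000

Block 1 (110): 2 ones → 1
Block 2 (111): 3 ones → 1
Block 3 (010): 1 one → 0
Block 4 (001): 1 one → 0
Block 5 (111): 3 ones → 1
Block 6 (110): 2 ones → 1
Block 7 (100): 1 one → 0
Block 8 (100): 1 one → 0
Block 9 (001): 1 one → 0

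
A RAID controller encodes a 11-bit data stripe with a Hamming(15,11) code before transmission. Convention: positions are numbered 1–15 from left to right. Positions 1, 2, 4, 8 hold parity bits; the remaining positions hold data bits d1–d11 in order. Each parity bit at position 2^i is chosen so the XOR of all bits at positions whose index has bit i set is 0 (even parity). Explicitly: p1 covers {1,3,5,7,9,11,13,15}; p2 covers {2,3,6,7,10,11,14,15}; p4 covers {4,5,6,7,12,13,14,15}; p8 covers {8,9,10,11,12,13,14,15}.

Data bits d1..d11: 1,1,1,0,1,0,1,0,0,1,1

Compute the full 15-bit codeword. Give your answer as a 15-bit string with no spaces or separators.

111011001010011

Place data at non-parity positions: p1 p2 1 p4 1 1 0 p8 1 0 1 0 0 1 1
p1 (pos 1,3,5,7,9,11,13,15): XOR of data positions = 1⊕1⊕0⊕1⊕1⊕0⊕1 = 1
p2 (pos 2,3,6,7,10,11,14,15): XOR of data positions = 1⊕1⊕0⊕0⊕1⊕1⊕1 = 1
p4 (pos 4,5,6,7,12,13,14,15): XOR of data positions = 1⊕1⊕0⊕0⊕0⊕1⊕1 = 0
p8 (pos 8,9,10,11,12,13,14,15): XOR of data positions = 1⊕0⊕1⊕0⊕0⊕1⊕1 = 0
Codeword: 111011001010011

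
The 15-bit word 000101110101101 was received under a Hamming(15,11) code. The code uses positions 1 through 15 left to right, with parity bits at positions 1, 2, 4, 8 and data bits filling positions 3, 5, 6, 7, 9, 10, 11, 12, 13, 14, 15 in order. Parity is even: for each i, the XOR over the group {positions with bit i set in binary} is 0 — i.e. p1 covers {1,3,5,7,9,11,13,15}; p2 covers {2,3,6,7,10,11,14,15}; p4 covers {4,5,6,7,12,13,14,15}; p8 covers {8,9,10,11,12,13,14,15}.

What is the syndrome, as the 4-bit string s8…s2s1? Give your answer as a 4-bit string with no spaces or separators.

1001

s1 (pos 1,3,5,7,9,11,13,15): 0⊕0⊕0⊕1⊕0⊕0⊕1⊕1 = 1
s2 (pos 2,3,6,7,10,11,14,15): 0⊕0⊕1⊕1⊕1⊕0⊕0⊕1 = 0
s4 (pos 4,5,6,7,12,13,14,15): 1⊕0⊕1⊕1⊕1⊕1⊕0⊕1 = 0
s8 (pos 8,9,10,11,12,13,14,15): 1⊕0⊕1⊕0⊕1⊕1⊕0⊕1 = 1
Syndrome s8…s1 = 1001 → error at position 9.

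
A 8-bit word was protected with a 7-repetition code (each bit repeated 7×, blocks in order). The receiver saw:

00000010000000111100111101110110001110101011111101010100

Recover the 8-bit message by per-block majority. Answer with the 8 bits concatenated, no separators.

00110110

Block 1 (0000001): 1 one → 0
Block 2 (0000000): 0 ones → 0
Block 3 (1111001): 5 ones → 1
Block 4 (1110111): 6 ones → 1
Block 5 (0110001): 3 ones → 0
Block 6 (1101010): 4 ones → 1
Block 7 (1111110): 6 ones → 1
Block 8 (1010100): 3 ones → 0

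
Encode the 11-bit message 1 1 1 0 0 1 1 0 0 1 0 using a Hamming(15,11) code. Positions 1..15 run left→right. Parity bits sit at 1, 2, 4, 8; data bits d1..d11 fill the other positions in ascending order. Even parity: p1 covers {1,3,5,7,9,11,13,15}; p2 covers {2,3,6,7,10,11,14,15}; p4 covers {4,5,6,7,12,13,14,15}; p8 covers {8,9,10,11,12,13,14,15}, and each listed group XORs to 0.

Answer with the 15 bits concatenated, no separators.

Place data at non-parity positions: p1 p2 1 p4 1 1 0 p8 0 1 1 0 0 1 0
p1 (pos 1,3,5,7,9,11,13,15): XOR of data positions = 1⊕1⊕0⊕0⊕1⊕0⊕0 = 1
p2 (pos 2,3,6,7,10,11,14,15): XOR of data positions = 1⊕1⊕0⊕1⊕1⊕1⊕0 = 1
p4 (pos 4,5,6,7,12,13,14,15): XOR of data positions = 1⊕1⊕0⊕0⊕0⊕1⊕0 = 1
p8 (pos 8,9,10,11,12,13,14,15): XOR of data positions = 0⊕1⊕1⊕0⊕0⊕1⊕0 = 1
Codeword: 111111010110010

111111010110010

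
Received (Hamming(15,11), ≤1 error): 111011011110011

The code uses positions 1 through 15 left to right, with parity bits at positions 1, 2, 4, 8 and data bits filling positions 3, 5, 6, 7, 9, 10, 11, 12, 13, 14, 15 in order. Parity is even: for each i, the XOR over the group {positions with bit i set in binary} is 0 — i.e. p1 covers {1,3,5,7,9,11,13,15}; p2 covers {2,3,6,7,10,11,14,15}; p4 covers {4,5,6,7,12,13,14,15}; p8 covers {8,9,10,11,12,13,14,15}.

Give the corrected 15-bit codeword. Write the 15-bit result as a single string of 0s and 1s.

101011011110011

s1 (pos 1,3,5,7,9,11,13,15): 1⊕1⊕1⊕0⊕1⊕1⊕0⊕1 = 0
s2 (pos 2,3,6,7,10,11,14,15): 1⊕1⊕1⊕0⊕1⊕1⊕1⊕1 = 1
s4 (pos 4,5,6,7,12,13,14,15): 0⊕1⊕1⊕0⊕0⊕0⊕1⊕1 = 0
s8 (pos 8,9,10,11,12,13,14,15): 1⊕1⊕1⊕1⊕0⊕0⊕1⊕1 = 0
Syndrome s8…s1 = 0010 → error at position 2.
Flip position 2: 111011011110011 → 101011011110011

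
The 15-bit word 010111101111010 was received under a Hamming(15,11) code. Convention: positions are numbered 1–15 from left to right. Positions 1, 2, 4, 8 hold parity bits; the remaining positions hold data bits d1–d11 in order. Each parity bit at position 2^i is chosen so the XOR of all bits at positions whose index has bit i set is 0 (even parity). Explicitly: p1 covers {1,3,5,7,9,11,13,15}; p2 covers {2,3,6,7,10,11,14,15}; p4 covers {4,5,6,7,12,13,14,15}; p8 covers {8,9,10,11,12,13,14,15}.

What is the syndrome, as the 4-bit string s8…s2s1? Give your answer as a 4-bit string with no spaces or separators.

1000

s1 (pos 1,3,5,7,9,11,13,15): 0⊕0⊕1⊕1⊕1⊕1⊕0⊕0 = 0
s2 (pos 2,3,6,7,10,11,14,15): 1⊕0⊕1⊕1⊕1⊕1⊕1⊕0 = 0
s4 (pos 4,5,6,7,12,13,14,15): 1⊕1⊕1⊕1⊕1⊕0⊕1⊕0 = 0
s8 (pos 8,9,10,11,12,13,14,15): 0⊕1⊕1⊕1⊕1⊕0⊕1⊕0 = 1
Syndrome s8…s1 = 1000 → error at position 8.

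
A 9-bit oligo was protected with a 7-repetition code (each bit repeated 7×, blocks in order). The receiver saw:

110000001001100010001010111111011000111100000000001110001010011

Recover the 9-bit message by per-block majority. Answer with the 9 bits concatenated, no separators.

Block 1 (1100000): 2 ones → 0
Block 2 (0100110): 3 ones → 0
Block 3 (0010001): 2 ones → 0
Block 4 (0101111): 5 ones → 1
Block 5 (1101100): 4 ones → 1
Block 6 (0111100): 4 ones → 1
Block 7 (0000000): 0 ones → 0
Block 8 (0111000): 3 ones → 0
Block 9 (1010011): 4 ones → 1

000111001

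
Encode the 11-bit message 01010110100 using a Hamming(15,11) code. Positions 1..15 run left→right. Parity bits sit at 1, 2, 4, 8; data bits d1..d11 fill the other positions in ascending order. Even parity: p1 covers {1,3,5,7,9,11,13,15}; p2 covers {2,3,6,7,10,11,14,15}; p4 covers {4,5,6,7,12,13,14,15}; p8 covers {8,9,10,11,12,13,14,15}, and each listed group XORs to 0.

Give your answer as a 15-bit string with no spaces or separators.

Place data at non-parity positions: p1 p2 0 p4 1 0 1 p8 0 1 1 0 1 0 0
p1 (pos 1,3,5,7,9,11,13,15): XOR of data positions = 0⊕1⊕1⊕0⊕1⊕1⊕0 = 0
p2 (pos 2,3,6,7,10,11,14,15): XOR of data positions = 0⊕0⊕1⊕1⊕1⊕0⊕0 = 1
p4 (pos 4,5,6,7,12,13,14,15): XOR of data positions = 1⊕0⊕1⊕0⊕1⊕0⊕0 = 1
p8 (pos 8,9,10,11,12,13,14,15): XOR of data positions = 0⊕1⊕1⊕0⊕1⊕0⊕0 = 1
Codeword: 010110110110100

010110110110100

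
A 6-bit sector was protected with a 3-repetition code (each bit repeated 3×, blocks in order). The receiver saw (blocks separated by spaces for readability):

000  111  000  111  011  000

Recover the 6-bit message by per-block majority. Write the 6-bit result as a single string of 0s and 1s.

Block 1 (000): 0 ones → 0
Block 2 (111): 3 ones → 1
Block 3 (000): 0 ones → 0
Block 4 (111): 3 ones → 1
Block 5 (011): 2 ones → 1
Block 6 (000): 0 ones → 0

010110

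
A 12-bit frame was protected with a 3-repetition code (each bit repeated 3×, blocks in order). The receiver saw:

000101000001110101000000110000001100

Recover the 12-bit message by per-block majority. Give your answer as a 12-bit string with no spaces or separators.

Block 1 (000): 0 ones → 0
Block 2 (101): 2 ones → 1
Block 3 (000): 0 ones → 0
Block 4 (001): 1 one → 0
Block 5 (110): 2 ones → 1
Block 6 (101): 2 ones → 1
Block 7 (000): 0 ones → 0
Block 8 (000): 0 ones → 0
Block 9 (110): 2 ones → 1
Block 10 (000): 0 ones → 0
Block 11 (001): 1 one → 0
Block 12 (100): 1 one → 0

010011001000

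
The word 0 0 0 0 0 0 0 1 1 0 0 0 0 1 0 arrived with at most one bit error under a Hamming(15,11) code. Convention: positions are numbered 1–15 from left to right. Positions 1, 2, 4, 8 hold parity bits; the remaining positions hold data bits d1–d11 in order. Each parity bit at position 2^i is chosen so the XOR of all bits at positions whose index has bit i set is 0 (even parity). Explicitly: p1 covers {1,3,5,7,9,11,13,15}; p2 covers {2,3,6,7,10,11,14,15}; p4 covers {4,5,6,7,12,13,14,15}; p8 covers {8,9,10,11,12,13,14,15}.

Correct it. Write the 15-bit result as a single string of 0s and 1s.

s1 (pos 1,3,5,7,9,11,13,15): 0⊕0⊕0⊕0⊕1⊕0⊕0⊕0 = 1
s2 (pos 2,3,6,7,10,11,14,15): 0⊕0⊕0⊕0⊕0⊕0⊕1⊕0 = 1
s4 (pos 4,5,6,7,12,13,14,15): 0⊕0⊕0⊕0⊕0⊕0⊕1⊕0 = 1
s8 (pos 8,9,10,11,12,13,14,15): 1⊕1⊕0⊕0⊕0⊕0⊕1⊕0 = 1
Syndrome s8…s1 = 1111 → error at position 15.
Flip position 15: 000000011000010 → 000000011000011

000000011000011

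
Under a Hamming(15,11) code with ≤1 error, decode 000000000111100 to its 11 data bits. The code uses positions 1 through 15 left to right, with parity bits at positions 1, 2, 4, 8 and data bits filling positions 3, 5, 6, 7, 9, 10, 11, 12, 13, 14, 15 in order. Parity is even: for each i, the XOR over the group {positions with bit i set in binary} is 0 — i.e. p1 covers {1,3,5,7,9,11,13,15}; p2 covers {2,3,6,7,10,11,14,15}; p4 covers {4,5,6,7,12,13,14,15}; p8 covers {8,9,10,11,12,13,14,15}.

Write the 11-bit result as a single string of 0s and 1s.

00000111100

s1 (pos 1,3,5,7,9,11,13,15): 0⊕0⊕0⊕0⊕0⊕1⊕1⊕0 = 0
s2 (pos 2,3,6,7,10,11,14,15): 0⊕0⊕0⊕0⊕1⊕1⊕0⊕0 = 0
s4 (pos 4,5,6,7,12,13,14,15): 0⊕0⊕0⊕0⊕1⊕1⊕0⊕0 = 0
s8 (pos 8,9,10,11,12,13,14,15): 0⊕0⊕1⊕1⊕1⊕1⊕0⊕0 = 0
Syndrome s8…s1 = 0000 → no error.
Read data bits from positions 3,5,6,7,9,10,11,12,13,14,15: 00000111100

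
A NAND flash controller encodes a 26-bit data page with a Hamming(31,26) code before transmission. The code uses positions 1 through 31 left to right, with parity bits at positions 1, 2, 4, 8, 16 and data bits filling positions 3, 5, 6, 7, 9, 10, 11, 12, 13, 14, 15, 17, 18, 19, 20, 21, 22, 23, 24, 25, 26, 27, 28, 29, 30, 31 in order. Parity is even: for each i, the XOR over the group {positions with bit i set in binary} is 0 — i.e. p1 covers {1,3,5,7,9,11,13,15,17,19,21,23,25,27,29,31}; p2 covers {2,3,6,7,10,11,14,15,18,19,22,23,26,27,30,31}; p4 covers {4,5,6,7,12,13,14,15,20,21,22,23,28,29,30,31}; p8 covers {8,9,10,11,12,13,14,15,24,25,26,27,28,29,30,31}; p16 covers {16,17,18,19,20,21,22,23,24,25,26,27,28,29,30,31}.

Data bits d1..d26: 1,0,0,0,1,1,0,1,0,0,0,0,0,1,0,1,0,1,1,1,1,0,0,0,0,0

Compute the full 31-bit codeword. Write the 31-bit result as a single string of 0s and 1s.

0111000011010000001010111100000

Place data at non-parity positions: p1 p2 1 p4 0 0 0 p8 1 1 0 1 0 0 0 p16 0 0 1 0 1 0 1 1 1 1 0 0 0 0 0
p1 (pos 1,3,5,7,9,11,13,15,17,19,21,23,25,27,29,31): XOR of data positions = 1⊕0⊕0⊕1⊕0⊕0⊕0⊕0⊕1⊕1⊕1⊕1⊕0⊕0⊕0 = 0
p2 (pos 2,3,6,7,10,11,14,15,18,19,22,23,26,27,30,31): XOR of data positions = 1⊕0⊕0⊕1⊕0⊕0⊕0⊕0⊕1⊕0⊕1⊕1⊕0⊕0⊕0 = 1
p4 (pos 4,5,6,7,12,13,14,15,20,21,22,23,28,29,30,31): XOR of data positions = 0⊕0⊕0⊕1⊕0⊕0⊕0⊕0⊕1⊕0⊕1⊕0⊕0⊕0⊕0 = 1
p8 (pos 8,9,10,11,12,13,14,15,24,25,26,27,28,29,30,31): XOR of data positions = 1⊕1⊕0⊕1⊕0⊕0⊕0⊕1⊕1⊕1⊕0⊕0⊕0⊕0⊕0 = 0
p16 (pos 16,17,18,19,20,21,22,23,24,25,26,27,28,29,30,31): XOR of data positions = 0⊕0⊕1⊕0⊕1⊕0⊕1⊕1⊕1⊕1⊕0⊕0⊕0⊕0⊕0 = 0
Codeword: 0111000011010000001010111100000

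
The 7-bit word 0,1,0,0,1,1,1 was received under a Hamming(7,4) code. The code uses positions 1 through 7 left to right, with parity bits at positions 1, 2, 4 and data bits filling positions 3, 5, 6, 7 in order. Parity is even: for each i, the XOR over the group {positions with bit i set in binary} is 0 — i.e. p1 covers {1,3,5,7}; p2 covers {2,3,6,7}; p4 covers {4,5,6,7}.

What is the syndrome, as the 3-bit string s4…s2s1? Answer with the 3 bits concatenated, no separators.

110

s1 (pos 1,3,5,7): 0⊕0⊕1⊕1 = 0
s2 (pos 2,3,6,7): 1⊕0⊕1⊕1 = 1
s4 (pos 4,5,6,7): 0⊕1⊕1⊕1 = 1
Syndrome s4…s1 = 110 → error at position 6.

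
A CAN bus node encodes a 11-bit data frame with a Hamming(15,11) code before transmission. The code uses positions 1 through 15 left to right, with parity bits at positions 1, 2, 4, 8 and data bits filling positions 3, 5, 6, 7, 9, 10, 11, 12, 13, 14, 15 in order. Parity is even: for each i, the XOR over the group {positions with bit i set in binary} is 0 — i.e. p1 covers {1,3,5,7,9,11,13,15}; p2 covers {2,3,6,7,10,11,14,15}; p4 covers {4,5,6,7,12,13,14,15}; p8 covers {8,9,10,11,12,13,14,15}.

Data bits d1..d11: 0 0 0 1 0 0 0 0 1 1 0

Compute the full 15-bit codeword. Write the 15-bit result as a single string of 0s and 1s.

000100100000110

Place data at non-parity positions: p1 p2 0 p4 0 0 1 p8 0 0 0 0 1 1 0
p1 (pos 1,3,5,7,9,11,13,15): XOR of data positions = 0⊕0⊕1⊕0⊕0⊕1⊕0 = 0
p2 (pos 2,3,6,7,10,11,14,15): XOR of data positions = 0⊕0⊕1⊕0⊕0⊕1⊕0 = 0
p4 (pos 4,5,6,7,12,13,14,15): XOR of data positions = 0⊕0⊕1⊕0⊕1⊕1⊕0 = 1
p8 (pos 8,9,10,11,12,13,14,15): XOR of data positions = 0⊕0⊕0⊕0⊕1⊕1⊕0 = 0
Codeword: 000100100000110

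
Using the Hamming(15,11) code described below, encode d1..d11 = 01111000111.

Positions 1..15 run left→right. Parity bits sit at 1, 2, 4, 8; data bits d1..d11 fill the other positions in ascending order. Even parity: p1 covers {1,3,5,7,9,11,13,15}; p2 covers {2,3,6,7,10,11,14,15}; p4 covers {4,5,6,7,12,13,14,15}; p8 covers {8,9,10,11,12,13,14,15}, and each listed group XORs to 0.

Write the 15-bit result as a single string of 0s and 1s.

Place data at non-parity positions: p1 p2 0 p4 1 1 1 p8 1 0 0 0 1 1 1
p1 (pos 1,3,5,7,9,11,13,15): XOR of data positions = 0⊕1⊕1⊕1⊕0⊕1⊕1 = 1
p2 (pos 2,3,6,7,10,11,14,15): XOR of data positions = 0⊕1⊕1⊕0⊕0⊕1⊕1 = 0
p4 (pos 4,5,6,7,12,13,14,15): XOR of data positions = 1⊕1⊕1⊕0⊕1⊕1⊕1 = 0
p8 (pos 8,9,10,11,12,13,14,15): XOR of data positions = 1⊕0⊕0⊕0⊕1⊕1⊕1 = 0
Codeword: 100011101000111

100011101000111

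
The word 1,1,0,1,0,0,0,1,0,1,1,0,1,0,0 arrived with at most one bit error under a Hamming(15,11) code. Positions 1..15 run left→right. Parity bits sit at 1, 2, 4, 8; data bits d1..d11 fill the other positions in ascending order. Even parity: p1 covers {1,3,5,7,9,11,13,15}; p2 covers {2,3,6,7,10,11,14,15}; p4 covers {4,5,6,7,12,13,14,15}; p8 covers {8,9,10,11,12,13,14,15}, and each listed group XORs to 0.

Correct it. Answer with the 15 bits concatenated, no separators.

s1 (pos 1,3,5,7,9,11,13,15): 1⊕0⊕0⊕0⊕0⊕1⊕1⊕0 = 1
s2 (pos 2,3,6,7,10,11,14,15): 1⊕0⊕0⊕0⊕1⊕1⊕0⊕0 = 1
s4 (pos 4,5,6,7,12,13,14,15): 1⊕0⊕0⊕0⊕0⊕1⊕0⊕0 = 0
s8 (pos 8,9,10,11,12,13,14,15): 1⊕0⊕1⊕1⊕0⊕1⊕0⊕0 = 0
Syndrome s8…s1 = 0011 → error at position 3.
Flip position 3: 110100010110100 → 111100010110100

111100010110100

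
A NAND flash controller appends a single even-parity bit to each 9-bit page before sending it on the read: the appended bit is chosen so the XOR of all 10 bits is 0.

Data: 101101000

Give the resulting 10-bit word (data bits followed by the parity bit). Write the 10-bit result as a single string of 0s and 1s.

1011010000

XOR of the 9 data bits: 1⊕0⊕1⊕1⊕0⊕1⊕0⊕0⊕0 = 0
Parity bit = 0 (so all 10 bits XOR to 0).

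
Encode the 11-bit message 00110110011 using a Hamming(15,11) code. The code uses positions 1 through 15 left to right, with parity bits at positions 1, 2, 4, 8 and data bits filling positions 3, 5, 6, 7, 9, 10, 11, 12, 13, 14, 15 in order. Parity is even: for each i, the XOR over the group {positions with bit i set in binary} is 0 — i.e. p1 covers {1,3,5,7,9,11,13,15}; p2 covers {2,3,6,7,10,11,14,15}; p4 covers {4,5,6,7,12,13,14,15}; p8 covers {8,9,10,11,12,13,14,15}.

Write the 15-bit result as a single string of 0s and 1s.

Place data at non-parity positions: p1 p2 0 p4 0 1 1 p8 0 1 1 0 0 1 1
p1 (pos 1,3,5,7,9,11,13,15): XOR of data positions = 0⊕0⊕1⊕0⊕1⊕0⊕1 = 1
p2 (pos 2,3,6,7,10,11,14,15): XOR of data positions = 0⊕1⊕1⊕1⊕1⊕1⊕1 = 0
p4 (pos 4,5,6,7,12,13,14,15): XOR of data positions = 0⊕1⊕1⊕0⊕0⊕1⊕1 = 0
p8 (pos 8,9,10,11,12,13,14,15): XOR of data positions = 0⊕1⊕1⊕0⊕0⊕1⊕1 = 0
Codeword: 100001100110011

100001100110011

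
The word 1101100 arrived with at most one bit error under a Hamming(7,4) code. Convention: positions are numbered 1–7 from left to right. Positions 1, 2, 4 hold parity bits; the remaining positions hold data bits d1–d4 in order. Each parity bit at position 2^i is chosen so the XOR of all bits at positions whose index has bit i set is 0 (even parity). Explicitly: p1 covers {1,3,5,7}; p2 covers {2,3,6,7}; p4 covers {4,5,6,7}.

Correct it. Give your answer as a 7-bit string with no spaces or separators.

1001100

s1 (pos 1,3,5,7): 1⊕0⊕1⊕0 = 0
s2 (pos 2,3,6,7): 1⊕0⊕0⊕0 = 1
s4 (pos 4,5,6,7): 1⊕1⊕0⊕0 = 0
Syndrome s4…s1 = 010 → error at position 2.
Flip position 2: 1101100 → 1001100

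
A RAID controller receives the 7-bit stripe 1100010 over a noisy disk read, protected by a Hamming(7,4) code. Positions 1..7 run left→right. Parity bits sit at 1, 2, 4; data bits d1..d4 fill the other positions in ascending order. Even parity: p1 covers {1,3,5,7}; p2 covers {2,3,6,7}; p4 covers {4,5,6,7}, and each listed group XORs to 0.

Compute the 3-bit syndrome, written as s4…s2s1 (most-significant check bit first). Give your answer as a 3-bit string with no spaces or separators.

s1 (pos 1,3,5,7): 1⊕0⊕0⊕0 = 1
s2 (pos 2,3,6,7): 1⊕0⊕1⊕0 = 0
s4 (pos 4,5,6,7): 0⊕0⊕1⊕0 = 1
Syndrome s4…s1 = 101 → error at position 5.

101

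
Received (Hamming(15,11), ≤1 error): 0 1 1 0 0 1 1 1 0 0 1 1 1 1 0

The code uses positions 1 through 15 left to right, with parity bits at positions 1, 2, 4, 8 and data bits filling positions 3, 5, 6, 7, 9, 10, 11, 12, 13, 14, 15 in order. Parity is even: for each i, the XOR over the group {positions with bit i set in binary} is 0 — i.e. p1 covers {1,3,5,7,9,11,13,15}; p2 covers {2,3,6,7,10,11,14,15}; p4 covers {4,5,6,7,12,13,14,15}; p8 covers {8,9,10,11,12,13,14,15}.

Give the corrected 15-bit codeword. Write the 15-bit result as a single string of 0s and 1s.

011001110010110

s1 (pos 1,3,5,7,9,11,13,15): 0⊕1⊕0⊕1⊕0⊕1⊕1⊕0 = 0
s2 (pos 2,3,6,7,10,11,14,15): 1⊕1⊕1⊕1⊕0⊕1⊕1⊕0 = 0
s4 (pos 4,5,6,7,12,13,14,15): 0⊕0⊕1⊕1⊕1⊕1⊕1⊕0 = 1
s8 (pos 8,9,10,11,12,13,14,15): 1⊕0⊕0⊕1⊕1⊕1⊕1⊕0 = 1
Syndrome s8…s1 = 1100 → error at position 12.
Flip position 12: 011001110011110 → 011001110010110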